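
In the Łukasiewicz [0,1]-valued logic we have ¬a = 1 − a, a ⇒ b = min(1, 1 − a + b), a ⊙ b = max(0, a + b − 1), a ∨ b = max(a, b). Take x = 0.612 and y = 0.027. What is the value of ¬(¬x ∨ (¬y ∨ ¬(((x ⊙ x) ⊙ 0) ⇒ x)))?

¬x = 1 − 0.612 = 0.388
¬y = 1 − 0.027 = 0.973
x ⊙ x = max(0, 0.612 + 0.612 − 1) = max(0, 0.224) = 0.224
(x ⊙ x) ⊙ 0 = max(0, 0.224 + 0.000 − 1) = max(0, -0.776) = 0.000
((x ⊙ x) ⊙ 0) ⇒ x = min(1, 1 − 0.000 + 0.612) = min(1, 1.612) = 1.000
¬(((x ⊙ x) ⊙ 0) ⇒ x) = 1 − 1.000 = 0.000
¬y ∨ ¬(((x ⊙ x) ⊙ 0) ⇒ x) = max(0.973, 0.000) = 0.973
¬x ∨ (¬y ∨ ¬(((x ⊙ x) ⊙ 0) ⇒ x)) = max(0.388, 0.973) = 0.973
¬(¬x ∨ (¬y ∨ ¬(((x ⊙ x) ⊙ 0) ⇒ x))) = 1 − 0.973 = 0.027

0.027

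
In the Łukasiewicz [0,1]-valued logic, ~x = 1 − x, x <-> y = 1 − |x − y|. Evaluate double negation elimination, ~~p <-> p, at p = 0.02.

1.00

~p = 1 − 0.02 = 0.98
~~p = 1 − 0.98 = 0.02
~~p <-> p = 1 − |0.02 − 0.02| = 1 − 0.00 = 1.00
(As expected: always 1 in Ł∞ since negation is involutive.)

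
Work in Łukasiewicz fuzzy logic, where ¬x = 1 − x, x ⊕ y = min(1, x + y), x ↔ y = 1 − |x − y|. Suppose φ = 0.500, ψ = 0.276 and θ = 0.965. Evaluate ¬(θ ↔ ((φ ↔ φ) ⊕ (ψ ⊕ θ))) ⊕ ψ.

φ ↔ φ = 1 − |0.500 − 0.500| = 1 − 0.000 = 1.000
ψ ⊕ θ = min(1, 0.276 + 0.965) = min(1, 1.241) = 1.000
(φ ↔ φ) ⊕ (ψ ⊕ θ) = min(1, 1.000 + 1.000) = min(1, 2.000) = 1.000
θ ↔ ((φ ↔ φ) ⊕ (ψ ⊕ θ)) = 1 − |0.965 − 1.000| = 1 − 0.035 = 0.965
¬(θ ↔ ((φ ↔ φ) ⊕ (ψ ⊕ θ))) = 1 − 0.965 = 0.035
¬(θ ↔ ((φ ↔ φ) ⊕ (ψ ⊕ θ))) ⊕ ψ = min(1, 0.035 + 0.276) = min(1, 0.311) = 0.311

0.311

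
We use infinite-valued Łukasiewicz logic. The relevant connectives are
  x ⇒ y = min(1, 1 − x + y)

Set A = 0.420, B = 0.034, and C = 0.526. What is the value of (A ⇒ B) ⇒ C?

0.912

A ⇒ B = min(1, 1 − 0.420 + 0.034) = min(1, 0.614) = 0.614
(A ⇒ B) ⇒ C = min(1, 1 − 0.614 + 0.526) = min(1, 0.912) = 0.912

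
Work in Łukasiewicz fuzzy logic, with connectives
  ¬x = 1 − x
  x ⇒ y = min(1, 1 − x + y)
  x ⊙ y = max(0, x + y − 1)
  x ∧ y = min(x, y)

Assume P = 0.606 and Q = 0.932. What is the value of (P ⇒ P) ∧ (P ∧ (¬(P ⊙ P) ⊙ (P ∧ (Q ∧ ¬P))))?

0.182

P ⇒ P = min(1, 1 − 0.606 + 0.606) = min(1, 1.000) = 1.000
P ⊙ P = max(0, 0.606 + 0.606 − 1) = max(0, 0.212) = 0.212
¬(P ⊙ P) = 1 − 0.212 = 0.788
¬P = 1 − 0.606 = 0.394
Q ∧ ¬P = min(0.932, 0.394) = 0.394
P ∧ (Q ∧ ¬P) = min(0.606, 0.394) = 0.394
¬(P ⊙ P) ⊙ (P ∧ (Q ∧ ¬P)) = max(0, 0.788 + 0.394 − 1) = max(0, 0.182) = 0.182
P ∧ (¬(P ⊙ P) ⊙ (P ∧ (Q ∧ ¬P))) = min(0.606, 0.182) = 0.182
(P ⇒ P) ∧ (P ∧ (¬(P ⊙ P) ⊙ (P ∧ (Q ∧ ¬P)))) = min(1.000, 0.182) = 0.182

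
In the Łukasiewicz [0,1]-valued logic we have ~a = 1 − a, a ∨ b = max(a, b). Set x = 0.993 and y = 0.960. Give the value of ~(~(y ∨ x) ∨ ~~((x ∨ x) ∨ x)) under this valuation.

y ∨ x = max(0.960, 0.993) = 0.993
~(y ∨ x) = 1 − 0.993 = 0.007
x ∨ x = max(0.993, 0.993) = 0.993
(x ∨ x) ∨ x = max(0.993, 0.993) = 0.993
~((x ∨ x) ∨ x) = 1 − 0.993 = 0.007
~~((x ∨ x) ∨ x) = 1 − 0.007 = 0.993
~(y ∨ x) ∨ ~~((x ∨ x) ∨ x) = max(0.007, 0.993) = 0.993
~(~(y ∨ x) ∨ ~~((x ∨ x) ∨ x)) = 1 − 0.993 = 0.007

0.007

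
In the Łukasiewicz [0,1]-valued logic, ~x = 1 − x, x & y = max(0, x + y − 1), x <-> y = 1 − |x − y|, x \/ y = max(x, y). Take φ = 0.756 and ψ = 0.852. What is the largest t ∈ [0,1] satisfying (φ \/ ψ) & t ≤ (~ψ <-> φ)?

φ \/ ψ = max(0.756, 0.852) = 0.852
So the left factor is φ \/ ψ = 0.852.
~ψ = 1 − 0.852 = 0.148
~ψ <-> φ = 1 − |0.148 − 0.756| = 1 − 0.608 = 0.392
So the right-hand bound is ~ψ <-> φ = 0.392.
The residuum of the Łukasiewicz t-norm gives the supremum: min(1, 1 − 0.852 + 0.392).
1 − 0.852 + 0.392 = 0.540, so t = min(1, 0.540) = 0.540.
Check: 0.852 & 0.540 = max(0, 0.392) = 0.392 ≤ 0.392.

0.540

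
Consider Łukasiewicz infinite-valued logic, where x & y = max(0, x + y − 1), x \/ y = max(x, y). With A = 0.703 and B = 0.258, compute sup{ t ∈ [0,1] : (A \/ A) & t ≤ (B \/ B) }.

A \/ A = max(0.703, 0.703) = 0.703
So the left factor is A \/ A = 0.703.
B \/ B = max(0.258, 0.258) = 0.258
So the right-hand bound is B \/ B = 0.258.
The residuum of the Łukasiewicz t-norm gives the supremum: min(1, 1 − 0.703 + 0.258).
1 − 0.703 + 0.258 = 0.555, so t = min(1, 0.555) = 0.555.
Check: 0.703 & 0.555 = max(0, 0.258) = 0.258 ≤ 0.258.

0.555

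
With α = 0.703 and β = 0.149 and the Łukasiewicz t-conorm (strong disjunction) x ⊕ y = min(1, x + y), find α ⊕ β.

0.852

α ⊕ β = min(1, 0.703 + 0.149) = min(1, 0.852) = 0.852
For comparison, the Gödel t-conorm max(x, y) would give 0.703.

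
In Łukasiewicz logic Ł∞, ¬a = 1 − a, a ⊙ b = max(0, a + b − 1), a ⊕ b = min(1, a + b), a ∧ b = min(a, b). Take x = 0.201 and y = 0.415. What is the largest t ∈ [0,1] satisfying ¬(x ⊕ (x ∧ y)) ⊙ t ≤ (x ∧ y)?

x ∧ y = min(0.201, 0.415) = 0.201
x ⊕ (x ∧ y) = min(1, 0.201 + 0.201) = min(1, 0.402) = 0.402
¬(x ⊕ (x ∧ y)) = 1 − 0.402 = 0.598
So the left factor is ¬(x ⊕ (x ∧ y)) = 0.598.
So the right-hand bound is x ∧ y = 0.201.
The residuum of the Łukasiewicz t-norm gives the supremum: min(1, 1 − 0.598 + 0.201).
1 − 0.598 + 0.201 = 0.603, so t = min(1, 0.603) = 0.603.
Check: 0.598 ⊙ 0.603 = max(0, 0.201) = 0.201 ≤ 0.201.

0.603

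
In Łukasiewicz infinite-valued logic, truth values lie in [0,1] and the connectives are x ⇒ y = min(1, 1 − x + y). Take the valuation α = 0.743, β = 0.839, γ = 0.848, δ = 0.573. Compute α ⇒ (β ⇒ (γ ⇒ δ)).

1.000

γ ⇒ δ = min(1, 1 − 0.848 + 0.573) = min(1, 0.725) = 0.725
β ⇒ (γ ⇒ δ) = min(1, 1 − 0.839 + 0.725) = min(1, 0.886) = 0.886
α ⇒ (β ⇒ (γ ⇒ δ)) = min(1, 1 − 0.743 + 0.886) = min(1, 1.143) = 1.000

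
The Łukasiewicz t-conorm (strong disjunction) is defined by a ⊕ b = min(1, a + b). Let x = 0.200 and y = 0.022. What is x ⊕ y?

0.222

x ⊕ y = min(1, 0.200 + 0.022) = min(1, 0.222) = 0.222
For comparison, the Gödel t-conorm max(a, b) would give 0.200.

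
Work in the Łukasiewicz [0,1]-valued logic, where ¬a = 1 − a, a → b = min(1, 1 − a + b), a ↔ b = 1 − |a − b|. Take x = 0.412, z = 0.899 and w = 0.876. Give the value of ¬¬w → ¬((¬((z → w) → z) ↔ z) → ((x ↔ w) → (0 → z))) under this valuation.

0.124

¬w = 1 − 0.876 = 0.124
¬¬w = 1 − 0.124 = 0.876
z → w = min(1, 1 − 0.899 + 0.876) = min(1, 0.977) = 0.977
(z → w) → z = min(1, 1 − 0.977 + 0.899) = min(1, 0.922) = 0.922
¬((z → w) → z) = 1 − 0.922 = 0.078
¬((z → w) → z) ↔ z = 1 − |0.078 − 0.899| = 1 − 0.821 = 0.179
x ↔ w = 1 − |0.412 − 0.876| = 1 − 0.464 = 0.536
0 → z = min(1, 1 − 0.000 + 0.899) = min(1, 1.899) = 1.000
(x ↔ w) → (0 → z) = min(1, 1 − 0.536 + 1.000) = min(1, 1.464) = 1.000
(¬((z → w) → z) ↔ z) → ((x ↔ w) → (0 → z)) = min(1, 1 − 0.179 + 1.000) = min(1, 1.821) = 1.000
¬((¬((z → w) → z) ↔ z) → ((x ↔ w) → (0 → z))) = 1 − 1.000 = 0.000
¬¬w → ¬((¬((z → w) → z) ↔ z) → ((x ↔ w) → (0 → z))) = min(1, 1 − 0.876 + 0.000) = min(1, 0.124) = 0.124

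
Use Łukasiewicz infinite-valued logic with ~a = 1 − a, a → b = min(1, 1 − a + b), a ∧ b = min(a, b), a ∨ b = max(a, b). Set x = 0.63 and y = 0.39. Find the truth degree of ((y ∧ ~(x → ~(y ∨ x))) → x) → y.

y ∨ x = max(0.39, 0.63) = 0.63
~(y ∨ x) = 1 − 0.63 = 0.37
x → ~(y ∨ x) = min(1, 1 − 0.63 + 0.37) = min(1, 0.74) = 0.74
~(x → ~(y ∨ x)) = 1 − 0.74 = 0.26
y ∧ ~(x → ~(y ∨ x)) = min(0.39, 0.26) = 0.26
(y ∧ ~(x → ~(y ∨ x))) → x = min(1, 1 − 0.26 + 0.63) = min(1, 1.37) = 1.00
((y ∧ ~(x → ~(y ∨ x))) → x) → y = min(1, 1 − 1.00 + 0.39) = min(1, 0.39) = 0.39

0.39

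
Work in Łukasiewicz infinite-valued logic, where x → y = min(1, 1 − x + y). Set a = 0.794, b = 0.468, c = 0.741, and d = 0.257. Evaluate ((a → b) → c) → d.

0.257

a → b = min(1, 1 − 0.794 + 0.468) = min(1, 0.674) = 0.674
(a → b) → c = min(1, 1 − 0.674 + 0.741) = min(1, 1.067) = 1.000
((a → b) → c) → d = min(1, 1 − 1.000 + 0.257) = min(1, 0.257) = 0.257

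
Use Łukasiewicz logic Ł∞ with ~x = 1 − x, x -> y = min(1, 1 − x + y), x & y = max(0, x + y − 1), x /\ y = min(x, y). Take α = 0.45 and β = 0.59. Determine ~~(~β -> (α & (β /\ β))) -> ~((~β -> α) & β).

0.78

~β = 1 − 0.59 = 0.41
β /\ β = min(0.59, 0.59) = 0.59
α & (β /\ β) = max(0, 0.45 + 0.59 − 1) = max(0, 0.04) = 0.04
~β -> (α & (β /\ β)) = min(1, 1 − 0.41 + 0.04) = min(1, 0.63) = 0.63
~(~β -> (α & (β /\ β))) = 1 − 0.63 = 0.37
~~(~β -> (α & (β /\ β))) = 1 − 0.37 = 0.63
~β -> α = min(1, 1 − 0.41 + 0.45) = min(1, 1.04) = 1.00
(~β -> α) & β = max(0, 1.00 + 0.59 − 1) = max(0, 0.59) = 0.59
~((~β -> α) & β) = 1 − 0.59 = 0.41
~~(~β -> (α & (β /\ β))) -> ~((~β -> α) & β) = min(1, 1 − 0.63 + 0.41) = min(1, 0.78) = 0.78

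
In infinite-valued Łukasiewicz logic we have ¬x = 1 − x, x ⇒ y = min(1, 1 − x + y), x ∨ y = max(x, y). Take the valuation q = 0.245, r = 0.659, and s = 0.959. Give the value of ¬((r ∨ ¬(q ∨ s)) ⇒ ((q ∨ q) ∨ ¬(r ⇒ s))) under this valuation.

0.414

q ∨ s = max(0.245, 0.959) = 0.959
¬(q ∨ s) = 1 − 0.959 = 0.041
r ∨ ¬(q ∨ s) = max(0.659, 0.041) = 0.659
q ∨ q = max(0.245, 0.245) = 0.245
r ⇒ s = min(1, 1 − 0.659 + 0.959) = min(1, 1.300) = 1.000
¬(r ⇒ s) = 1 − 1.000 = 0.000
(q ∨ q) ∨ ¬(r ⇒ s) = max(0.245, 0.000) = 0.245
(r ∨ ¬(q ∨ s)) ⇒ ((q ∨ q) ∨ ¬(r ⇒ s)) = min(1, 1 − 0.659 + 0.245) = min(1, 0.586) = 0.586
¬((r ∨ ¬(q ∨ s)) ⇒ ((q ∨ q) ∨ ¬(r ⇒ s))) = 1 − 0.586 = 0.414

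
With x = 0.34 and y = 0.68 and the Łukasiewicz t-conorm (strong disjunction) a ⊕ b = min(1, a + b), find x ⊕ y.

x ⊕ y = min(1, 0.34 + 0.68) = min(1, 1.02) = 1.00
For comparison, the Gödel t-conorm max(a, b) would give 0.68.

1.00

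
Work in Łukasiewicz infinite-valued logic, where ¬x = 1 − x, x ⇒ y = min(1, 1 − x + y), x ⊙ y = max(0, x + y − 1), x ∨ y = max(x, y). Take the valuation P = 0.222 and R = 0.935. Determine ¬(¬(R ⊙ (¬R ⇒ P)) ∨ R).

¬R = 1 − 0.935 = 0.065
¬R ⇒ P = min(1, 1 − 0.065 + 0.222) = min(1, 1.157) = 1.000
R ⊙ (¬R ⇒ P) = max(0, 0.935 + 1.000 − 1) = max(0, 0.935) = 0.935
¬(R ⊙ (¬R ⇒ P)) = 1 − 0.935 = 0.065
¬(R ⊙ (¬R ⇒ P)) ∨ R = max(0.065, 0.935) = 0.935
¬(¬(R ⊙ (¬R ⇒ P)) ∨ R) = 1 − 0.935 = 0.065

0.065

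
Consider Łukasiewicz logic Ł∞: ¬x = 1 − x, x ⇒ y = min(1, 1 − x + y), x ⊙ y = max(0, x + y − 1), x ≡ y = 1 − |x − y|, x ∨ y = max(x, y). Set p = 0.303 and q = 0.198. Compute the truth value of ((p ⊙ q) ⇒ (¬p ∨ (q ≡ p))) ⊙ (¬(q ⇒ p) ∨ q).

p ⊙ q = max(0, 0.303 + 0.198 − 1) = max(0, -0.499) = 0.000
¬p = 1 − 0.303 = 0.697
q ≡ p = 1 − |0.198 − 0.303| = 1 − 0.105 = 0.895
¬p ∨ (q ≡ p) = max(0.697, 0.895) = 0.895
(p ⊙ q) ⇒ (¬p ∨ (q ≡ p)) = min(1, 1 − 0.000 + 0.895) = min(1, 1.895) = 1.000
q ⇒ p = min(1, 1 − 0.198 + 0.303) = min(1, 1.105) = 1.000
¬(q ⇒ p) = 1 − 1.000 = 0.000
¬(q ⇒ p) ∨ q = max(0.000, 0.198) = 0.198
((p ⊙ q) ⇒ (¬p ∨ (q ≡ p))) ⊙ (¬(q ⇒ p) ∨ q) = max(0, 1.000 + 0.198 − 1) = max(0, 0.198) = 0.198

0.198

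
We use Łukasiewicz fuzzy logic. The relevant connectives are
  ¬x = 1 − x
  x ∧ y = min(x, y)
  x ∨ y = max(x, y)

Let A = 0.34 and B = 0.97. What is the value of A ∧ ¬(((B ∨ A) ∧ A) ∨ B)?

B ∨ A = max(0.97, 0.34) = 0.97
(B ∨ A) ∧ A = min(0.97, 0.34) = 0.34
((B ∨ A) ∧ A) ∨ B = max(0.34, 0.97) = 0.97
¬(((B ∨ A) ∧ A) ∨ B) = 1 − 0.97 = 0.03
A ∧ ¬(((B ∨ A) ∧ A) ∨ B) = min(0.34, 0.03) = 0.03

0.03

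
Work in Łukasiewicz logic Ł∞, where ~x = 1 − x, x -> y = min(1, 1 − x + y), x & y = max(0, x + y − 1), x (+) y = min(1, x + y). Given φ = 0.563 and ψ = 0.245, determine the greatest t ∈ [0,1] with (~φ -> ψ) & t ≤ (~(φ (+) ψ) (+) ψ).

0.629

~φ = 1 − 0.563 = 0.437
~φ -> ψ = min(1, 1 − 0.437 + 0.245) = min(1, 0.808) = 0.808
So the left factor is ~φ -> ψ = 0.808.
φ (+) ψ = min(1, 0.563 + 0.245) = min(1, 0.808) = 0.808
~(φ (+) ψ) = 1 − 0.808 = 0.192
~(φ (+) ψ) (+) ψ = min(1, 0.192 + 0.245) = min(1, 0.437) = 0.437
So the right-hand bound is ~(φ (+) ψ) (+) ψ = 0.437.
The residuum of the Łukasiewicz t-norm gives the supremum: min(1, 1 − 0.808 + 0.437).
1 − 0.808 + 0.437 = 0.629, so t = min(1, 0.629) = 0.629.
Check: 0.808 & 0.629 = max(0, 0.437) = 0.437 ≤ 0.437.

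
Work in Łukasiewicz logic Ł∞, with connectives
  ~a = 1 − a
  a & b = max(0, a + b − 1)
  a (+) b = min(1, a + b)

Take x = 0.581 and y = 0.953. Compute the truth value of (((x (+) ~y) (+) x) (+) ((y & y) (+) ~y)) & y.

0.953

~y = 1 − 0.953 = 0.047
x (+) ~y = min(1, 0.581 + 0.047) = min(1, 0.628) = 0.628
(x (+) ~y) (+) x = min(1, 0.628 + 0.581) = min(1, 1.209) = 1.000
y & y = max(0, 0.953 + 0.953 − 1) = max(0, 0.906) = 0.906
(y & y) (+) ~y = min(1, 0.906 + 0.047) = min(1, 0.953) = 0.953
((x (+) ~y) (+) x) (+) ((y & y) (+) ~y) = min(1, 1.000 + 0.953) = min(1, 1.953) = 1.000
(((x (+) ~y) (+) x) (+) ((y & y) (+) ~y)) & y = max(0, 1.000 + 0.953 − 1) = max(0, 0.953) = 0.953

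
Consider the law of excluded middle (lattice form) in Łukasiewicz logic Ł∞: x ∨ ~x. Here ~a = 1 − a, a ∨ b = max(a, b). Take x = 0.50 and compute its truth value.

~x = 1 − 0.50 = 0.50
x ∨ ~x = max(0.50, 0.50) = 0.50
(The value 0.50 < 1 shows this instance is not satisfied; not a Ł∞-tautology — its value is max(a, 1−a).)

0.50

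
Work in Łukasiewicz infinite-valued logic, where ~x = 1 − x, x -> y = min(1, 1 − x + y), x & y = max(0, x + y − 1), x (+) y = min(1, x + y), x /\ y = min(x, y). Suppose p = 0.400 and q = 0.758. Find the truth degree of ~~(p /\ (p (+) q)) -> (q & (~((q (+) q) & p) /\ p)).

p (+) q = min(1, 0.400 + 0.758) = min(1, 1.158) = 1.000
p /\ (p (+) q) = min(0.400, 1.000) = 0.400
~(p /\ (p (+) q)) = 1 − 0.400 = 0.600
~~(p /\ (p (+) q)) = 1 − 0.600 = 0.400
q (+) q = min(1, 0.758 + 0.758) = min(1, 1.516) = 1.000
(q (+) q) & p = max(0, 1.000 + 0.400 − 1) = max(0, 0.400) = 0.400
~((q (+) q) & p) = 1 − 0.400 = 0.600
~((q (+) q) & p) /\ p = min(0.600, 0.400) = 0.400
q & (~((q (+) q) & p) /\ p) = max(0, 0.758 + 0.400 − 1) = max(0, 0.158) = 0.158
~~(p /\ (p (+) q)) -> (q & (~((q (+) q) & p) /\ p)) = min(1, 1 − 0.400 + 0.158) = min(1, 0.758) = 0.758

0.758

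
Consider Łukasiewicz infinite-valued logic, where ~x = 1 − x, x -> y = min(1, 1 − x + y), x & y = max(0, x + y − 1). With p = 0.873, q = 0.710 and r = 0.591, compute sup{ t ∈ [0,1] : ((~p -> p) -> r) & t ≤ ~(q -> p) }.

~p = 1 − 0.873 = 0.127
~p -> p = min(1, 1 − 0.127 + 0.873) = min(1, 1.746) = 1.000
(~p -> p) -> r = min(1, 1 − 1.000 + 0.591) = min(1, 0.591) = 0.591
So the left factor is (~p -> p) -> r = 0.591.
q -> p = min(1, 1 − 0.710 + 0.873) = min(1, 1.163) = 1.000
~(q -> p) = 1 − 1.000 = 0.000
So the right-hand bound is ~(q -> p) = 0.000.
The residuum of the Łukasiewicz t-norm gives the supremum: min(1, 1 − 0.591 + 0.000).
1 − 0.591 + 0.000 = 0.409, so t = min(1, 0.409) = 0.409.
Check: 0.591 & 0.409 = max(0, 0.000) = 0.000 ≤ 0.000.

0.409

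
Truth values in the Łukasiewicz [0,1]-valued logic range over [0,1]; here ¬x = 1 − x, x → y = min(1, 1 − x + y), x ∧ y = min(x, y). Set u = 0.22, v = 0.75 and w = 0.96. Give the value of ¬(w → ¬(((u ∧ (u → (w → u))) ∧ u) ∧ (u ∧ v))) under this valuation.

w → u = min(1, 1 − 0.96 + 0.22) = min(1, 0.26) = 0.26
u → (w → u) = min(1, 1 − 0.22 + 0.26) = min(1, 1.04) = 1.00
u ∧ (u → (w → u)) = min(0.22, 1.00) = 0.22
(u ∧ (u → (w → u))) ∧ u = min(0.22, 0.22) = 0.22
u ∧ v = min(0.22, 0.75) = 0.22
((u ∧ (u → (w → u))) ∧ u) ∧ (u ∧ v) = min(0.22, 0.22) = 0.22
¬(((u ∧ (u → (w → u))) ∧ u) ∧ (u ∧ v)) = 1 − 0.22 = 0.78
w → ¬(((u ∧ (u → (w → u))) ∧ u) ∧ (u ∧ v)) = min(1, 1 − 0.96 + 0.78) = min(1, 0.82) = 0.82
¬(w → ¬(((u ∧ (u → (w → u))) ∧ u) ∧ (u ∧ v))) = 1 − 0.82 = 0.18

0.18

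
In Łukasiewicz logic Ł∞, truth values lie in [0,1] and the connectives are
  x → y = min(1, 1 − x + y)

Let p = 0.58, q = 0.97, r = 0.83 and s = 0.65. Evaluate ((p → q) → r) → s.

p → q = min(1, 1 − 0.58 + 0.97) = min(1, 1.39) = 1.00
(p → q) → r = min(1, 1 − 1.00 + 0.83) = min(1, 0.83) = 0.83
((p → q) → r) → s = min(1, 1 − 0.83 + 0.65) = min(1, 0.82) = 0.82

0.82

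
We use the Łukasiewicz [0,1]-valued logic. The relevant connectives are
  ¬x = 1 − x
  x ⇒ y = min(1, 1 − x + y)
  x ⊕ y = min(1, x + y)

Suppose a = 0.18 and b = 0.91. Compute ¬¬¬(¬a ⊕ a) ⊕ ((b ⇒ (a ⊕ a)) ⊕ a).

¬a = 1 − 0.18 = 0.82
¬a ⊕ a = min(1, 0.82 + 0.18) = min(1, 1.00) = 1.00
¬(¬a ⊕ a) = 1 − 1.00 = 0.00
¬¬(¬a ⊕ a) = 1 − 0.00 = 1.00
¬¬¬(¬a ⊕ a) = 1 − 1.00 = 0.00
a ⊕ a = min(1, 0.18 + 0.18) = min(1, 0.36) = 0.36
b ⇒ (a ⊕ a) = min(1, 1 − 0.91 + 0.36) = min(1, 0.45) = 0.45
(b ⇒ (a ⊕ a)) ⊕ a = min(1, 0.45 + 0.18) = min(1, 0.63) = 0.63
¬¬¬(¬a ⊕ a) ⊕ ((b ⇒ (a ⊕ a)) ⊕ a) = min(1, 0.00 + 0.63) = min(1, 0.63) = 0.63

0.63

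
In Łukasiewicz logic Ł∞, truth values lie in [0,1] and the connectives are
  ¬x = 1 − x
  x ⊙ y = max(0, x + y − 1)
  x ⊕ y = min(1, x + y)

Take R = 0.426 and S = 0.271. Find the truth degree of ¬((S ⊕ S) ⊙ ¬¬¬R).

S ⊕ S = min(1, 0.271 + 0.271) = min(1, 0.542) = 0.542
¬R = 1 − 0.426 = 0.574
¬¬R = 1 − 0.574 = 0.426
¬¬¬R = 1 − 0.426 = 0.574
(S ⊕ S) ⊙ ¬¬¬R = max(0, 0.542 + 0.574 − 1) = max(0, 0.116) = 0.116
¬((S ⊕ S) ⊙ ¬¬¬R) = 1 − 0.116 = 0.884

0.884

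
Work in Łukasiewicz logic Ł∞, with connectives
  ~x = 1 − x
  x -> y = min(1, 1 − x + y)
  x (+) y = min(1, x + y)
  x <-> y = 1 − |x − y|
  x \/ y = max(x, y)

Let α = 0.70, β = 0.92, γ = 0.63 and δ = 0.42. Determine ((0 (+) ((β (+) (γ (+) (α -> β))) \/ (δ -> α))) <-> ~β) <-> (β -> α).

α -> β = min(1, 1 − 0.70 + 0.92) = min(1, 1.22) = 1.00
γ (+) (α -> β) = min(1, 0.63 + 1.00) = min(1, 1.63) = 1.00
β (+) (γ (+) (α -> β)) = min(1, 0.92 + 1.00) = min(1, 1.92) = 1.00
δ -> α = min(1, 1 − 0.42 + 0.70) = min(1, 1.28) = 1.00
(β (+) (γ (+) (α -> β))) \/ (δ -> α) = max(1.00, 1.00) = 1.00
0 (+) ((β (+) (γ (+) (α -> β))) \/ (δ -> α)) = min(1, 0.00 + 1.00) = min(1, 1.00) = 1.00
~β = 1 − 0.92 = 0.08
(0 (+) ((β (+) (γ (+) (α -> β))) \/ (δ -> α))) <-> ~β = 1 − |1.00 − 0.08| = 1 − 0.92 = 0.08
β -> α = min(1, 1 − 0.92 + 0.70) = min(1, 0.78) = 0.78
((0 (+) ((β (+) (γ (+) (α -> β))) \/ (δ -> α))) <-> ~β) <-> (β -> α) = 1 − |0.08 − 0.78| = 1 − 0.70 = 0.30

0.30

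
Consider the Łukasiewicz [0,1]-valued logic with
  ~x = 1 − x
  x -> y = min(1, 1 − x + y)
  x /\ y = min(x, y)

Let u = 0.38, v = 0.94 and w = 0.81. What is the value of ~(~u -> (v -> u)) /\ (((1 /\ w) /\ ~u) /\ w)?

0.18

~u = 1 − 0.38 = 0.62
v -> u = min(1, 1 − 0.94 + 0.38) = min(1, 0.44) = 0.44
~u -> (v -> u) = min(1, 1 − 0.62 + 0.44) = min(1, 0.82) = 0.82
~(~u -> (v -> u)) = 1 − 0.82 = 0.18
1 /\ w = min(1.00, 0.81) = 0.81
(1 /\ w) /\ ~u = min(0.81, 0.62) = 0.62
((1 /\ w) /\ ~u) /\ w = min(0.62, 0.81) = 0.62
~(~u -> (v -> u)) /\ (((1 /\ w) /\ ~u) /\ w) = min(0.18, 0.62) = 0.18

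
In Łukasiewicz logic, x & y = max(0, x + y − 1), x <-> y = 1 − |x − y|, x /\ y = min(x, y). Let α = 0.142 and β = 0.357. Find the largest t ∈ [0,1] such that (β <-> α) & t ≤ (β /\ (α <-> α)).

0.572

β <-> α = 1 − |0.357 − 0.142| = 1 − 0.215 = 0.785
So the left factor is β <-> α = 0.785.
α <-> α = 1 − |0.142 − 0.142| = 1 − 0.000 = 1.000
β /\ (α <-> α) = min(0.357, 1.000) = 0.357
So the right-hand bound is β /\ (α <-> α) = 0.357.
The residuum of the Łukasiewicz t-norm gives the supremum: min(1, 1 − 0.785 + 0.357).
1 − 0.785 + 0.357 = 0.572, so t = min(1, 0.572) = 0.572.
Check: 0.785 & 0.572 = max(0, 0.357) = 0.357 ≤ 0.357.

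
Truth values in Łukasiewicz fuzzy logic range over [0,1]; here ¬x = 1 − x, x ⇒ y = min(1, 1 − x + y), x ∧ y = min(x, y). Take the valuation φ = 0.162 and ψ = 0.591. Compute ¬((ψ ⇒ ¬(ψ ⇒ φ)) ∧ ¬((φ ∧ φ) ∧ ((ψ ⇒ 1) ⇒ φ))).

ψ ⇒ φ = min(1, 1 − 0.591 + 0.162) = min(1, 0.571) = 0.571
¬(ψ ⇒ φ) = 1 − 0.571 = 0.429
ψ ⇒ ¬(ψ ⇒ φ) = min(1, 1 − 0.591 + 0.429) = min(1, 0.838) = 0.838
φ ∧ φ = min(0.162, 0.162) = 0.162
ψ ⇒ 1 = min(1, 1 − 0.591 + 1.000) = min(1, 1.409) = 1.000
(ψ ⇒ 1) ⇒ φ = min(1, 1 − 1.000 + 0.162) = min(1, 0.162) = 0.162
(φ ∧ φ) ∧ ((ψ ⇒ 1) ⇒ φ) = min(0.162, 0.162) = 0.162
¬((φ ∧ φ) ∧ ((ψ ⇒ 1) ⇒ φ)) = 1 − 0.162 = 0.838
(ψ ⇒ ¬(ψ ⇒ φ)) ∧ ¬((φ ∧ φ) ∧ ((ψ ⇒ 1) ⇒ φ)) = min(0.838, 0.838) = 0.838
¬((ψ ⇒ ¬(ψ ⇒ φ)) ∧ ¬((φ ∧ φ) ∧ ((ψ ⇒ 1) ⇒ φ))) = 1 − 0.838 = 0.162

0.162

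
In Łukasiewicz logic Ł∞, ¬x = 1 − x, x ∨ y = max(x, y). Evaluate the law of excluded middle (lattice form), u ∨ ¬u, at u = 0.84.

0.84

¬u = 1 − 0.84 = 0.16
u ∨ ¬u = max(0.84, 0.16) = 0.84
(The value 0.84 < 1 shows this instance is not satisfied; not a Ł∞-tautology — its value is max(a, 1−a).)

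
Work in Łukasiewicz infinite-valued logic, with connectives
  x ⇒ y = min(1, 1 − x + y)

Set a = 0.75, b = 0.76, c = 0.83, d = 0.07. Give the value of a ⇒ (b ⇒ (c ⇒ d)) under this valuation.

0.73

c ⇒ d = min(1, 1 − 0.83 + 0.07) = min(1, 0.24) = 0.24
b ⇒ (c ⇒ d) = min(1, 1 − 0.76 + 0.24) = min(1, 0.48) = 0.48
a ⇒ (b ⇒ (c ⇒ d)) = min(1, 1 − 0.75 + 0.48) = min(1, 0.73) = 0.73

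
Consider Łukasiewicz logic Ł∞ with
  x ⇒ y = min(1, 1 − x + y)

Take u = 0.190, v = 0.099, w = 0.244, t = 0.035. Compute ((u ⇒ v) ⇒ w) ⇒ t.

u ⇒ v = min(1, 1 − 0.190 + 0.099) = min(1, 0.909) = 0.909
(u ⇒ v) ⇒ w = min(1, 1 − 0.909 + 0.244) = min(1, 0.335) = 0.335
((u ⇒ v) ⇒ w) ⇒ t = min(1, 1 − 0.335 + 0.035) = min(1, 0.700) = 0.700

0.700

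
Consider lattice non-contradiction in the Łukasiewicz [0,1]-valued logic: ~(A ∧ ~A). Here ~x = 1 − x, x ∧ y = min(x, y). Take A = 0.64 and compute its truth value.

~A = 1 − 0.64 = 0.36
A ∧ ~A = min(0.64, 0.36) = 0.36
~(A ∧ ~A) = 1 − 0.36 = 0.64
(The value 0.64 < 1 shows this instance is not satisfied; not a Ł∞-tautology — its value is 1 − min(a, 1−a).)

0.64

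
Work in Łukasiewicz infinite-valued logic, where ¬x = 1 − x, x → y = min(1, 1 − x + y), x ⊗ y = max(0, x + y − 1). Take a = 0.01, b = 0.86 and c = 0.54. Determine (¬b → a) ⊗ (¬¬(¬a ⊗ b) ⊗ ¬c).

0.18

¬b = 1 − 0.86 = 0.14
¬b → a = min(1, 1 − 0.14 + 0.01) = min(1, 0.87) = 0.87
¬a = 1 − 0.01 = 0.99
¬a ⊗ b = max(0, 0.99 + 0.86 − 1) = max(0, 0.85) = 0.85
¬(¬a ⊗ b) = 1 − 0.85 = 0.15
¬¬(¬a ⊗ b) = 1 − 0.15 = 0.85
¬c = 1 − 0.54 = 0.46
¬¬(¬a ⊗ b) ⊗ ¬c = max(0, 0.85 + 0.46 − 1) = max(0, 0.31) = 0.31
(¬b → a) ⊗ (¬¬(¬a ⊗ b) ⊗ ¬c) = max(0, 0.87 + 0.31 − 1) = max(0, 0.18) = 0.18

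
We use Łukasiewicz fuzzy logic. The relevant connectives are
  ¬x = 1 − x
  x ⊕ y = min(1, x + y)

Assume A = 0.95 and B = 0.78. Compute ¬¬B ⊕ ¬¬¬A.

¬B = 1 − 0.78 = 0.22
¬¬B = 1 − 0.22 = 0.78
¬A = 1 − 0.95 = 0.05
¬¬A = 1 − 0.05 = 0.95
¬¬¬A = 1 − 0.95 = 0.05
¬¬B ⊕ ¬¬¬A = min(1, 0.78 + 0.05) = min(1, 0.83) = 0.83

0.83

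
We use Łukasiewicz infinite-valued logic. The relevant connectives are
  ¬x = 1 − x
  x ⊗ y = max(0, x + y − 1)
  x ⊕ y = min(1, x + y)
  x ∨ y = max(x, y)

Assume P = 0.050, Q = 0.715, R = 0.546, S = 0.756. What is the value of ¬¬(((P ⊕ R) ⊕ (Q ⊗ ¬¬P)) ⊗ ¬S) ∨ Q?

0.715

P ⊕ R = min(1, 0.050 + 0.546) = min(1, 0.596) = 0.596
¬P = 1 − 0.050 = 0.950
¬¬P = 1 − 0.950 = 0.050
Q ⊗ ¬¬P = max(0, 0.715 + 0.050 − 1) = max(0, -0.235) = 0.000
(P ⊕ R) ⊕ (Q ⊗ ¬¬P) = min(1, 0.596 + 0.000) = min(1, 0.596) = 0.596
¬S = 1 − 0.756 = 0.244
((P ⊕ R) ⊕ (Q ⊗ ¬¬P)) ⊗ ¬S = max(0, 0.596 + 0.244 − 1) = max(0, -0.160) = 0.000
¬(((P ⊕ R) ⊕ (Q ⊗ ¬¬P)) ⊗ ¬S) = 1 − 0.000 = 1.000
¬¬(((P ⊕ R) ⊕ (Q ⊗ ¬¬P)) ⊗ ¬S) = 1 − 1.000 = 0.000
¬¬(((P ⊕ R) ⊕ (Q ⊗ ¬¬P)) ⊗ ¬S) ∨ Q = max(0.000, 0.715) = 0.715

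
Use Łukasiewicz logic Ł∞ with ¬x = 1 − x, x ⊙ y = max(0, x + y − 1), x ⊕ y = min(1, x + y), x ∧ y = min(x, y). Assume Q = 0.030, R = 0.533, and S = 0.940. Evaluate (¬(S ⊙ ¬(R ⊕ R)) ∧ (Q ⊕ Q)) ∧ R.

0.060

R ⊕ R = min(1, 0.533 + 0.533) = min(1, 1.066) = 1.000
¬(R ⊕ R) = 1 − 1.000 = 0.000
S ⊙ ¬(R ⊕ R) = max(0, 0.940 + 0.000 − 1) = max(0, -0.060) = 0.000
¬(S ⊙ ¬(R ⊕ R)) = 1 − 0.000 = 1.000
Q ⊕ Q = min(1, 0.030 + 0.030) = min(1, 0.060) = 0.060
¬(S ⊙ ¬(R ⊕ R)) ∧ (Q ⊕ Q) = min(1.000, 0.060) = 0.060
(¬(S ⊙ ¬(R ⊕ R)) ∧ (Q ⊕ Q)) ∧ R = min(0.060, 0.533) = 0.060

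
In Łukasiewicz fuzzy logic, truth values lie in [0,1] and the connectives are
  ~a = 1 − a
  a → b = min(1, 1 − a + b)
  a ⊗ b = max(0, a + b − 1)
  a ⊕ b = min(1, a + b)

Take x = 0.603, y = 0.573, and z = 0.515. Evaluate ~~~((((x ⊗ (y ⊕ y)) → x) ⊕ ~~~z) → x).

0.397

y ⊕ y = min(1, 0.573 + 0.573) = min(1, 1.146) = 1.000
x ⊗ (y ⊕ y) = max(0, 0.603 + 1.000 − 1) = max(0, 0.603) = 0.603
(x ⊗ (y ⊕ y)) → x = min(1, 1 − 0.603 + 0.603) = min(1, 1.000) = 1.000
~z = 1 − 0.515 = 0.485
~~z = 1 − 0.485 = 0.515
~~~z = 1 − 0.515 = 0.485
((x ⊗ (y ⊕ y)) → x) ⊕ ~~~z = min(1, 1.000 + 0.485) = min(1, 1.485) = 1.000
(((x ⊗ (y ⊕ y)) → x) ⊕ ~~~z) → x = min(1, 1 − 1.000 + 0.603) = min(1, 0.603) = 0.603
~((((x ⊗ (y ⊕ y)) → x) ⊕ ~~~z) → x) = 1 − 0.603 = 0.397
~~((((x ⊗ (y ⊕ y)) → x) ⊕ ~~~z) → x) = 1 − 0.397 = 0.603
~~~((((x ⊗ (y ⊕ y)) → x) ⊕ ~~~z) → x) = 1 − 0.603 = 0.397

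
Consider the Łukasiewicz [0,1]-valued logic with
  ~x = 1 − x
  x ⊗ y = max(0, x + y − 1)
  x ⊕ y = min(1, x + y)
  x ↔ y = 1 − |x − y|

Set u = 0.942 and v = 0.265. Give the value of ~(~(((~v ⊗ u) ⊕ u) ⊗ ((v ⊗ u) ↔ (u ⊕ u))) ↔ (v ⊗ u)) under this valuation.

0.586

~v = 1 − 0.265 = 0.735
~v ⊗ u = max(0, 0.735 + 0.942 − 1) = max(0, 0.677) = 0.677
(~v ⊗ u) ⊕ u = min(1, 0.677 + 0.942) = min(1, 1.619) = 1.000
v ⊗ u = max(0, 0.265 + 0.942 − 1) = max(0, 0.207) = 0.207
u ⊕ u = min(1, 0.942 + 0.942) = min(1, 1.884) = 1.000
(v ⊗ u) ↔ (u ⊕ u) = 1 − |0.207 − 1.000| = 1 − 0.793 = 0.207
((~v ⊗ u) ⊕ u) ⊗ ((v ⊗ u) ↔ (u ⊕ u)) = max(0, 1.000 + 0.207 − 1) = max(0, 0.207) = 0.207
~(((~v ⊗ u) ⊕ u) ⊗ ((v ⊗ u) ↔ (u ⊕ u))) = 1 − 0.207 = 0.793
~(((~v ⊗ u) ⊕ u) ⊗ ((v ⊗ u) ↔ (u ⊕ u))) ↔ (v ⊗ u) = 1 − |0.793 − 0.207| = 1 − 0.586 = 0.414
~(~(((~v ⊗ u) ⊕ u) ⊗ ((v ⊗ u) ↔ (u ⊕ u))) ↔ (v ⊗ u)) = 1 − 0.414 = 0.586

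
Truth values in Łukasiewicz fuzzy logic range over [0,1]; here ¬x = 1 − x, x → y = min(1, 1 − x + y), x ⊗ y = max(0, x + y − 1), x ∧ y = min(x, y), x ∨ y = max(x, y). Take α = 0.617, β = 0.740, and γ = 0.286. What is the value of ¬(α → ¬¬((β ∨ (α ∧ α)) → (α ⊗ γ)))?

α ∧ α = min(0.617, 0.617) = 0.617
β ∨ (α ∧ α) = max(0.740, 0.617) = 0.740
α ⊗ γ = max(0, 0.617 + 0.286 − 1) = max(0, -0.097) = 0.000
(β ∨ (α ∧ α)) → (α ⊗ γ) = min(1, 1 − 0.740 + 0.000) = min(1, 0.260) = 0.260
¬((β ∨ (α ∧ α)) → (α ⊗ γ)) = 1 − 0.260 = 0.740
¬¬((β ∨ (α ∧ α)) → (α ⊗ γ)) = 1 − 0.740 = 0.260
α → ¬¬((β ∨ (α ∧ α)) → (α ⊗ γ)) = min(1, 1 − 0.617 + 0.260) = min(1, 0.643) = 0.643
¬(α → ¬¬((β ∨ (α ∧ α)) → (α ⊗ γ))) = 1 − 0.643 = 0.357

0.357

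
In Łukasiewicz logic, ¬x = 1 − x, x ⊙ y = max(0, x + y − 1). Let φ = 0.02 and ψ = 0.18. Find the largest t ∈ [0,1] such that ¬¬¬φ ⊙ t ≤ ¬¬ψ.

¬φ = 1 − 0.02 = 0.98
¬¬φ = 1 − 0.98 = 0.02
¬¬¬φ = 1 − 0.02 = 0.98
So the left factor is ¬¬¬φ = 0.98.
¬ψ = 1 − 0.18 = 0.82
¬¬ψ = 1 − 0.82 = 0.18
So the right-hand bound is ¬¬ψ = 0.18.
The residuum of the Łukasiewicz t-norm gives the supremum: min(1, 1 − 0.98 + 0.18).
1 − 0.98 + 0.18 = 0.20, so t = min(1, 0.20) = 0.20.
Check: 0.98 ⊙ 0.20 = max(0, 0.18) = 0.18 ≤ 0.18.

0.20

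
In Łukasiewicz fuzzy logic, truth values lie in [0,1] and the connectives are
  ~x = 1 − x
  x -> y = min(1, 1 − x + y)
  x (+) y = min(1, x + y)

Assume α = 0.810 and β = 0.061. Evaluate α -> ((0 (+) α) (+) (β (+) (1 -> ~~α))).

0 (+) α = min(1, 0.000 + 0.810) = min(1, 0.810) = 0.810
~α = 1 − 0.810 = 0.190
~~α = 1 − 0.190 = 0.810
1 -> ~~α = min(1, 1 − 1.000 + 0.810) = min(1, 0.810) = 0.810
β (+) (1 -> ~~α) = min(1, 0.061 + 0.810) = min(1, 0.871) = 0.871
(0 (+) α) (+) (β (+) (1 -> ~~α)) = min(1, 0.810 + 0.871) = min(1, 1.681) = 1.000
α -> ((0 (+) α) (+) (β (+) (1 -> ~~α))) = min(1, 1 − 0.810 + 1.000) = min(1, 1.190) = 1.000

1.000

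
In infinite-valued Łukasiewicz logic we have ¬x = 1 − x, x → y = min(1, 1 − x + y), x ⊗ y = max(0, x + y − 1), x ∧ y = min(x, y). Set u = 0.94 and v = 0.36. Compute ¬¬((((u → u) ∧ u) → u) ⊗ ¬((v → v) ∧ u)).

0.06

u → u = min(1, 1 − 0.94 + 0.94) = min(1, 1.00) = 1.00
(u → u) ∧ u = min(1.00, 0.94) = 0.94
((u → u) ∧ u) → u = min(1, 1 − 0.94 + 0.94) = min(1, 1.00) = 1.00
v → v = min(1, 1 − 0.36 + 0.36) = min(1, 1.00) = 1.00
(v → v) ∧ u = min(1.00, 0.94) = 0.94
¬((v → v) ∧ u) = 1 − 0.94 = 0.06
(((u → u) ∧ u) → u) ⊗ ¬((v → v) ∧ u) = max(0, 1.00 + 0.06 − 1) = max(0, 0.06) = 0.06
¬((((u → u) ∧ u) → u) ⊗ ¬((v → v) ∧ u)) = 1 − 0.06 = 0.94
¬¬((((u → u) ∧ u) → u) ⊗ ¬((v → v) ∧ u)) = 1 − 0.94 = 0.06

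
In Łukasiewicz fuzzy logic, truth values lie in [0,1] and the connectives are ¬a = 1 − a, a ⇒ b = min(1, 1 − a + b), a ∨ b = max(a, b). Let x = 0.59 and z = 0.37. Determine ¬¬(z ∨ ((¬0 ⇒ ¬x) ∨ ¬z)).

¬0 = 1 − 0.00 = 1.00
¬x = 1 − 0.59 = 0.41
¬0 ⇒ ¬x = min(1, 1 − 1.00 + 0.41) = min(1, 0.41) = 0.41
¬z = 1 − 0.37 = 0.63
(¬0 ⇒ ¬x) ∨ ¬z = max(0.41, 0.63) = 0.63
z ∨ ((¬0 ⇒ ¬x) ∨ ¬z) = max(0.37, 0.63) = 0.63
¬(z ∨ ((¬0 ⇒ ¬x) ∨ ¬z)) = 1 − 0.63 = 0.37
¬¬(z ∨ ((¬0 ⇒ ¬x) ∨ ¬z)) = 1 − 0.37 = 0.63

0.63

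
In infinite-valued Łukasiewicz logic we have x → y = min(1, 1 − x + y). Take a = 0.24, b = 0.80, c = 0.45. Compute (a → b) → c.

a → b = min(1, 1 − 0.24 + 0.80) = min(1, 1.56) = 1.00
(a → b) → c = min(1, 1 − 1.00 + 0.45) = min(1, 0.45) = 0.45

0.45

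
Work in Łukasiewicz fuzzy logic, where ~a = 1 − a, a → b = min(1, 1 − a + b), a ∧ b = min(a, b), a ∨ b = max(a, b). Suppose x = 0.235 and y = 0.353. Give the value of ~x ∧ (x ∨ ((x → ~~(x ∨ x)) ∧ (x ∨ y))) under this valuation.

0.353

~x = 1 − 0.235 = 0.765
x ∨ x = max(0.235, 0.235) = 0.235
~(x ∨ x) = 1 − 0.235 = 0.765
~~(x ∨ x) = 1 − 0.765 = 0.235
x → ~~(x ∨ x) = min(1, 1 − 0.235 + 0.235) = min(1, 1.000) = 1.000
x ∨ y = max(0.235, 0.353) = 0.353
(x → ~~(x ∨ x)) ∧ (x ∨ y) = min(1.000, 0.353) = 0.353
x ∨ ((x → ~~(x ∨ x)) ∧ (x ∨ y)) = max(0.235, 0.353) = 0.353
~x ∧ (x ∨ ((x → ~~(x ∨ x)) ∧ (x ∨ y))) = min(0.765, 0.353) = 0.353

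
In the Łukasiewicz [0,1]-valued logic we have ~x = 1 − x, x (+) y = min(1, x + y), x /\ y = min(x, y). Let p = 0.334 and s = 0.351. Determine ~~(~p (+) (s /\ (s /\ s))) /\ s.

0.351

~p = 1 − 0.334 = 0.666
s /\ s = min(0.351, 0.351) = 0.351
s /\ (s /\ s) = min(0.351, 0.351) = 0.351
~p (+) (s /\ (s /\ s)) = min(1, 0.666 + 0.351) = min(1, 1.017) = 1.000
~(~p (+) (s /\ (s /\ s))) = 1 − 1.000 = 0.000
~~(~p (+) (s /\ (s /\ s))) = 1 − 0.000 = 1.000
~~(~p (+) (s /\ (s /\ s))) /\ s = min(1.000, 0.351) = 0.351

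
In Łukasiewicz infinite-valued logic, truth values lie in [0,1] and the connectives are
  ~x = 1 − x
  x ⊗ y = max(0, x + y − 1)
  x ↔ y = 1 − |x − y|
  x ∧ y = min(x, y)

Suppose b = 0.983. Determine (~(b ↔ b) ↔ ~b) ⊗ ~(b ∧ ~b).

b ↔ b = 1 − |0.983 − 0.983| = 1 − 0.000 = 1.000
~(b ↔ b) = 1 − 1.000 = 0.000
~b = 1 − 0.983 = 0.017
~(b ↔ b) ↔ ~b = 1 − |0.000 − 0.017| = 1 − 0.017 = 0.983
b ∧ ~b = min(0.983, 0.017) = 0.017
~(b ∧ ~b) = 1 − 0.017 = 0.983
(~(b ↔ b) ↔ ~b) ⊗ ~(b ∧ ~b) = max(0, 0.983 + 0.983 − 1) = max(0, 0.966) = 0.966

0.966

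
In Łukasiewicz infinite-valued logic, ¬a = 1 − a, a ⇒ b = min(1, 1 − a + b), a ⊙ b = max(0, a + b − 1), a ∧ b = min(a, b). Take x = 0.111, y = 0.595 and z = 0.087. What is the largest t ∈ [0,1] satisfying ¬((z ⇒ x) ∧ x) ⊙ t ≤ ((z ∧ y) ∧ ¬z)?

z ⇒ x = min(1, 1 − 0.087 + 0.111) = min(1, 1.024) = 1.000
(z ⇒ x) ∧ x = min(1.000, 0.111) = 0.111
¬((z ⇒ x) ∧ x) = 1 − 0.111 = 0.889
So the left factor is ¬((z ⇒ x) ∧ x) = 0.889.
z ∧ y = min(0.087, 0.595) = 0.087
¬z = 1 − 0.087 = 0.913
(z ∧ y) ∧ ¬z = min(0.087, 0.913) = 0.087
So the right-hand bound is (z ∧ y) ∧ ¬z = 0.087.
The residuum of the Łukasiewicz t-norm gives the supremum: min(1, 1 − 0.889 + 0.087).
1 − 0.889 + 0.087 = 0.198, so t = min(1, 0.198) = 0.198.
Check: 0.889 ⊙ 0.198 = max(0, 0.087) = 0.087 ≤ 0.087.

0.198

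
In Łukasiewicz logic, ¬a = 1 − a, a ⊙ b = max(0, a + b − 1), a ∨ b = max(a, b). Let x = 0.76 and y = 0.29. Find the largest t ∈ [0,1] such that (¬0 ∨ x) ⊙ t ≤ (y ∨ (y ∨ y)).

¬0 = 1 − 0.00 = 1.00
¬0 ∨ x = max(1.00, 0.76) = 1.00
So the left factor is ¬0 ∨ x = 1.00.
y ∨ y = max(0.29, 0.29) = 0.29
y ∨ (y ∨ y) = max(0.29, 0.29) = 0.29
So the right-hand bound is y ∨ (y ∨ y) = 0.29.
The residuum of the Łukasiewicz t-norm gives the supremum: min(1, 1 − 1.00 + 0.29).
1 − 1.00 + 0.29 = 0.29, so t = min(1, 0.29) = 0.29.
Check: 1.00 ⊙ 0.29 = max(0, 0.29) = 0.29 ≤ 0.29.

0.29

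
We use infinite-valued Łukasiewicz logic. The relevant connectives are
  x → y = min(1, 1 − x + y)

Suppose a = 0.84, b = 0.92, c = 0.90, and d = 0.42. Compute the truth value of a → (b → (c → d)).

0.76

c → d = min(1, 1 − 0.90 + 0.42) = min(1, 0.52) = 0.52
b → (c → d) = min(1, 1 − 0.92 + 0.52) = min(1, 0.60) = 0.60
a → (b → (c → d)) = min(1, 1 − 0.84 + 0.60) = min(1, 0.76) = 0.76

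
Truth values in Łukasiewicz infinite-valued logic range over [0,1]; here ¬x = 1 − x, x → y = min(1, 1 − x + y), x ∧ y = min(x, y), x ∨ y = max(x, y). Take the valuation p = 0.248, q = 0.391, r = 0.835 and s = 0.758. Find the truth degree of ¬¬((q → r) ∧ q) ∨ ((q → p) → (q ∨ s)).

0.901

q → r = min(1, 1 − 0.391 + 0.835) = min(1, 1.444) = 1.000
(q → r) ∧ q = min(1.000, 0.391) = 0.391
¬((q → r) ∧ q) = 1 − 0.391 = 0.609
¬¬((q → r) ∧ q) = 1 − 0.609 = 0.391
q → p = min(1, 1 − 0.391 + 0.248) = min(1, 0.857) = 0.857
q ∨ s = max(0.391, 0.758) = 0.758
(q → p) → (q ∨ s) = min(1, 1 − 0.857 + 0.758) = min(1, 0.901) = 0.901
¬¬((q → r) ∧ q) ∨ ((q → p) → (q ∨ s)) = max(0.391, 0.901) = 0.901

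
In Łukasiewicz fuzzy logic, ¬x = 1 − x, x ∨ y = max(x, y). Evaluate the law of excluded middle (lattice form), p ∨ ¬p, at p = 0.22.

¬p = 1 − 0.22 = 0.78
p ∨ ¬p = max(0.22, 0.78) = 0.78
(The value 0.78 < 1 shows this instance is not satisfied; not a Ł∞-tautology — its value is max(a, 1−a).)

0.78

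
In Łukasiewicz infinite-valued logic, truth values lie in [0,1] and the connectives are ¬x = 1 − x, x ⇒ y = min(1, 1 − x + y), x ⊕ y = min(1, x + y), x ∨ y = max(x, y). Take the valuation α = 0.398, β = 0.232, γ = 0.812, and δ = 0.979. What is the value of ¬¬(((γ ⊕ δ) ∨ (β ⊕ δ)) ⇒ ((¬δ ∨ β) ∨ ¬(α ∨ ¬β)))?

0.232

γ ⊕ δ = min(1, 0.812 + 0.979) = min(1, 1.791) = 1.000
β ⊕ δ = min(1, 0.232 + 0.979) = min(1, 1.211) = 1.000
(γ ⊕ δ) ∨ (β ⊕ δ) = max(1.000, 1.000) = 1.000
¬δ = 1 − 0.979 = 0.021
¬δ ∨ β = max(0.021, 0.232) = 0.232
¬β = 1 − 0.232 = 0.768
α ∨ ¬β = max(0.398, 0.768) = 0.768
¬(α ∨ ¬β) = 1 − 0.768 = 0.232
(¬δ ∨ β) ∨ ¬(α ∨ ¬β) = max(0.232, 0.232) = 0.232
((γ ⊕ δ) ∨ (β ⊕ δ)) ⇒ ((¬δ ∨ β) ∨ ¬(α ∨ ¬β)) = min(1, 1 − 1.000 + 0.232) = min(1, 0.232) = 0.232
¬(((γ ⊕ δ) ∨ (β ⊕ δ)) ⇒ ((¬δ ∨ β) ∨ ¬(α ∨ ¬β))) = 1 − 0.232 = 0.768
¬¬(((γ ⊕ δ) ∨ (β ⊕ δ)) ⇒ ((¬δ ∨ β) ∨ ¬(α ∨ ¬β))) = 1 − 0.768 = 0.232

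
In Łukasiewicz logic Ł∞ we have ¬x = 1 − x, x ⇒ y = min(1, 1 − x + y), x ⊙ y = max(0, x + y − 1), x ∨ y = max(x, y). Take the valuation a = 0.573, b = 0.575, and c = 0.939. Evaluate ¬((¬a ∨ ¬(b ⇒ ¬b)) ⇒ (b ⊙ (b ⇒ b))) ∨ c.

¬a = 1 − 0.573 = 0.427
¬b = 1 − 0.575 = 0.425
b ⇒ ¬b = min(1, 1 − 0.575 + 0.425) = min(1, 0.850) = 0.850
¬(b ⇒ ¬b) = 1 − 0.850 = 0.150
¬a ∨ ¬(b ⇒ ¬b) = max(0.427, 0.150) = 0.427
b ⇒ b = min(1, 1 − 0.575 + 0.575) = min(1, 1.000) = 1.000
b ⊙ (b ⇒ b) = max(0, 0.575 + 1.000 − 1) = max(0, 0.575) = 0.575
(¬a ∨ ¬(b ⇒ ¬b)) ⇒ (b ⊙ (b ⇒ b)) = min(1, 1 − 0.427 + 0.575) = min(1, 1.148) = 1.000
¬((¬a ∨ ¬(b ⇒ ¬b)) ⇒ (b ⊙ (b ⇒ b))) = 1 − 1.000 = 0.000
¬((¬a ∨ ¬(b ⇒ ¬b)) ⇒ (b ⊙ (b ⇒ b))) ∨ c = max(0.000, 0.939) = 0.939

0.939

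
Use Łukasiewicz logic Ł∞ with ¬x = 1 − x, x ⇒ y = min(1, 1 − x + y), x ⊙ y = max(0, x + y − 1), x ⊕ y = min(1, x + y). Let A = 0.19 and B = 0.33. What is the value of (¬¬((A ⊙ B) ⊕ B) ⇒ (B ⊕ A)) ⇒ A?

0.19

A ⊙ B = max(0, 0.19 + 0.33 − 1) = max(0, -0.48) = 0.00
(A ⊙ B) ⊕ B = min(1, 0.00 + 0.33) = min(1, 0.33) = 0.33
¬((A ⊙ B) ⊕ B) = 1 − 0.33 = 0.67
¬¬((A ⊙ B) ⊕ B) = 1 − 0.67 = 0.33
B ⊕ A = min(1, 0.33 + 0.19) = min(1, 0.52) = 0.52
¬¬((A ⊙ B) ⊕ B) ⇒ (B ⊕ A) = min(1, 1 − 0.33 + 0.52) = min(1, 1.19) = 1.00
(¬¬((A ⊙ B) ⊕ B) ⇒ (B ⊕ A)) ⇒ A = min(1, 1 − 1.00 + 0.19) = min(1, 0.19) = 0.19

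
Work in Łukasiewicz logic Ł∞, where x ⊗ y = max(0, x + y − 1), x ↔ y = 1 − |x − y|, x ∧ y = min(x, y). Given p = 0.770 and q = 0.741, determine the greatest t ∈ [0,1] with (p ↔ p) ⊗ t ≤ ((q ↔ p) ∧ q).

p ↔ p = 1 − |0.770 − 0.770| = 1 − 0.000 = 1.000
So the left factor is p ↔ p = 1.000.
q ↔ p = 1 − |0.741 − 0.770| = 1 − 0.029 = 0.971
(q ↔ p) ∧ q = min(0.971, 0.741) = 0.741
So the right-hand bound is (q ↔ p) ∧ q = 0.741.
The residuum of the Łukasiewicz t-norm gives the supremum: min(1, 1 − 1.000 + 0.741).
1 − 1.000 + 0.741 = 0.741, so t = min(1, 0.741) = 0.741.
Check: 1.000 ⊗ 0.741 = max(0, 0.741) = 0.741 ≤ 0.741.

0.741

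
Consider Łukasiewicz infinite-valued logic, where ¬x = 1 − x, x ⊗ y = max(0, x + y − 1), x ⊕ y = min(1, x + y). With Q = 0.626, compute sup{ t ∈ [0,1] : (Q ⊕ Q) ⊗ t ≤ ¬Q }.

0.374

Q ⊕ Q = min(1, 0.626 + 0.626) = min(1, 1.252) = 1.000
So the left factor is Q ⊕ Q = 1.000.
¬Q = 1 − 0.626 = 0.374
So the right-hand bound is ¬Q = 0.374.
The residuum of the Łukasiewicz t-norm gives the supremum: min(1, 1 − 1.000 + 0.374).
1 − 1.000 + 0.374 = 0.374, so t = min(1, 0.374) = 0.374.
Check: 1.000 ⊗ 0.374 = max(0, 0.374) = 0.374 ≤ 0.374.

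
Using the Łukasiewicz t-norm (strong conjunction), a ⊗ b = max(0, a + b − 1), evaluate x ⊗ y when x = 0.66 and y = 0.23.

x ⊗ y = max(0, 0.66 + 0.23 − 1) = max(0, -0.11) = 0.00
For comparison, the Gödel (minimum) t-norm min(a, b) would give 0.23.

0.00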